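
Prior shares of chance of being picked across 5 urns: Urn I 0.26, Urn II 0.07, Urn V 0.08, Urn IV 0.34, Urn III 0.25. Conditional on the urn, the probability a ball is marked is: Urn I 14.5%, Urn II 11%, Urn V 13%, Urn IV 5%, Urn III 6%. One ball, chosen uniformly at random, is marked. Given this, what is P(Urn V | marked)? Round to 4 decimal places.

Unnormalized posteriors (prior × likelihood):
  Urn I: 0.26 × 0.145 = 0.0377
  Urn II: 0.07 × 0.11 = 0.0077
  Urn V: 0.08 × 0.13 = 0.0104
  Urn IV: 0.34 × 0.05 = 0.017
  Urn III: 0.25 × 0.06 = 0.015
Total = 0.0878.
P(Urn V | evidence) = 0.0104 / 0.0878 ≈ 0.1185.

0.1185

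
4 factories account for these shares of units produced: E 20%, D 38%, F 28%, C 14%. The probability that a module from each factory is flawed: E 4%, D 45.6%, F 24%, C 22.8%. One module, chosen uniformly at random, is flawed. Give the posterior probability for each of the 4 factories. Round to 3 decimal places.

E 0.029, D 0.618, F 0.240, C 0.114

Prior × likelihood for each hypothesis:
  E: 0.2 × 0.04 = 0.008
  D: 0.38 × 0.456 = 0.17328
  F: 0.28 × 0.24 = 0.0672
  C: 0.14 × 0.228 = 0.03192
Total = 0.2804.
P(E | flawed) = 0.008/0.2804 ≈ 0.029
P(D | flawed) = 0.17328/0.2804 ≈ 0.618
P(F | flawed) = 0.0672/0.2804 ≈ 0.240
P(C | flawed) = 0.03192/0.2804 ≈ 0.114
(Check: 0.029+0.618+0.240+0.114 = 1.001.)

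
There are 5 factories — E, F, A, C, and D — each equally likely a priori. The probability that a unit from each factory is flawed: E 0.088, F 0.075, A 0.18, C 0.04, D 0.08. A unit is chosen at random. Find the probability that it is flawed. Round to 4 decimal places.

Since the prior is uniform, the posterior is proportional to the likelihood:
  E: 0.088
  F: 0.075
  A: 0.18
  C: 0.04
  D: 0.08
P(flawed) = (1/5) × (0.088 + 0.075 + 0.18 + 0.04 + 0.08) = 0.463/5 ≈ 0.0926.

0.0926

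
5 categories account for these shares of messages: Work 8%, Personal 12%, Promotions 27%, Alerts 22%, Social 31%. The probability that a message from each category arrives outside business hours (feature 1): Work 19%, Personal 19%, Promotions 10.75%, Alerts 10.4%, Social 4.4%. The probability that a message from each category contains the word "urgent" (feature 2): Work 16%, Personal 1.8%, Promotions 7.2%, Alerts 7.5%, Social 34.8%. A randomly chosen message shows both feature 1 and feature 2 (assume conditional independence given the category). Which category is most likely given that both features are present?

Compute prior × likelihood for every hypothesis:
  Work: 0.08 × 0.19 × 0.16 = 0.002432
  Personal: 0.12 × 0.19 × 0.018 = 0.0004104
  Promotions: 0.27 × 0.1075 × 0.072 = 0.0020898
  Alerts: 0.22 × 0.104 × 0.075 = 0.001716
  Social: 0.31 × 0.044 × 0.348 = 0.00474672
Sum = 0.01139492.
Largest term belongs to Social, so Social is most probable.

Social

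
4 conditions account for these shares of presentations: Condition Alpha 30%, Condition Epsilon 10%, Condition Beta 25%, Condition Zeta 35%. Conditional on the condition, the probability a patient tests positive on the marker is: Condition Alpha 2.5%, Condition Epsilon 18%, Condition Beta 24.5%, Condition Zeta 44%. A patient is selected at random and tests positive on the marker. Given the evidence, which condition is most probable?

Condition Zeta

Unnormalized posteriors (prior × likelihood):
  Condition Alpha: 0.3 × 0.025 = 0.0075
  Condition Epsilon: 0.1 × 0.18 = 0.018
  Condition Beta: 0.25 × 0.245 = 0.06125
  Condition Zeta: 0.35 × 0.44 = 0.154
Normalizing constant = 0.24075.
Largest term belongs to Condition Zeta, so Condition Zeta is most probable.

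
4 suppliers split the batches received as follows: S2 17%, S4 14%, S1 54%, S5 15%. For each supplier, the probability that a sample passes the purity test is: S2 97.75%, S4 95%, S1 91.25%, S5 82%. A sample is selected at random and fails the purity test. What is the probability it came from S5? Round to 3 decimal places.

Taking complements, P(off-spec | each) = S2 0.0225, S4 0.05, S1 0.0875, S5 0.18.
By Bayes' rule, posterior ∝ prior × likelihood:
  S2: 0.17 × 0.0225 = 0.003825
  S4: 0.14 × 0.05 = 0.007
  S1: 0.54 × 0.0875 = 0.04725
  S5: 0.15 × 0.18 = 0.027
Sum = 0.085075.
P(S5 | evidence) = 0.027 / 0.085075 ≈ 0.317.

0.317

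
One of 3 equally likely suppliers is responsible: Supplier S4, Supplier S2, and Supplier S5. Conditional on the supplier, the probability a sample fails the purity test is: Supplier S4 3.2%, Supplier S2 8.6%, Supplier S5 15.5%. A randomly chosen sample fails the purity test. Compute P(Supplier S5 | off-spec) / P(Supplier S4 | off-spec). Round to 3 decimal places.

4.844

With a uniform prior (1/3 each), posterior ∝ likelihood:
  Supplier S4: 0.032
  Supplier S2: 0.086
  Supplier S5: 0.155
Sum = 0.273.
The ratio is 0.155 / 0.032 (the normalizer cancels) = 4.844.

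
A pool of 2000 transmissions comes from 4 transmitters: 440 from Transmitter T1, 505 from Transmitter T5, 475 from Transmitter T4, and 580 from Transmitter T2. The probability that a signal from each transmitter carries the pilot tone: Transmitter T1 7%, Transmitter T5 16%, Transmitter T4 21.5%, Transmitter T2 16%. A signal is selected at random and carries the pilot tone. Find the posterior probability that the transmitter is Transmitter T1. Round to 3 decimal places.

0.100

By Bayes' rule, posterior ∝ prior × likelihood:
  Transmitter T1: 0.22 × 0.07 = 0.0154
  Transmitter T5: 0.2525 × 0.16 = 0.0404
  Transmitter T4: 0.2375 × 0.215 = 0.0510625
  Transmitter T2: 0.29 × 0.16 = 0.0464
Normalizing constant = 0.1532625.
P(Transmitter T1 | evidence) = 0.0154 / 0.1532625 ≈ 0.100.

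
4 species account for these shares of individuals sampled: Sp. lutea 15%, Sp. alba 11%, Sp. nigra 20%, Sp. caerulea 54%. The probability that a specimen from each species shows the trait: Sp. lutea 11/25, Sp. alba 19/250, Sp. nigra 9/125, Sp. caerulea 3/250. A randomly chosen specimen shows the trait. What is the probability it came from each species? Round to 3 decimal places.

Sp. lutea 0.693, Sp. alba 0.088, Sp. nigra 0.151, Sp. caerulea 0.068

By Bayes' rule, posterior ∝ prior × likelihood:
  Sp. lutea: 0.15 × 0.44 = 0.066
  Sp. alba: 0.11 × 0.076 = 0.00836
  Sp. nigra: 0.2 × 0.072 = 0.0144
  Sp. caerulea: 0.54 × 0.012 = 0.00648
Total = 0.09524.
P(Sp. lutea | trait) = 0.066/0.09524 ≈ 0.693
P(Sp. alba | trait) = 0.00836/0.09524 ≈ 0.088
P(Sp. nigra | trait) = 0.0144/0.09524 ≈ 0.151
P(Sp. caerulea | trait) = 0.00648/0.09524 ≈ 0.068
(Check: 0.693+0.088+0.151+0.068 = 1.000.)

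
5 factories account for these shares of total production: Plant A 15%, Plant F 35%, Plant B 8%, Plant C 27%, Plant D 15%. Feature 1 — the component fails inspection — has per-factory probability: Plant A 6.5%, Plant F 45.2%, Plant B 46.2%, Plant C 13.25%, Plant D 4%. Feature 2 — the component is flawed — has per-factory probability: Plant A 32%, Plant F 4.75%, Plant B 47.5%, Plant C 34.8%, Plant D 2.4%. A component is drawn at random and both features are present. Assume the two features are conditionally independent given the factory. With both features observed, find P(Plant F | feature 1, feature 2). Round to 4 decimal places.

0.1843

Unnormalized posteriors (prior × likelihood):
  Plant A: 0.15 × 0.065 × 0.32 = 0.00312
  Plant F: 0.35 × 0.452 × 0.0475 = 0.0075145
  Plant B: 0.08 × 0.462 × 0.475 = 0.017556
  Plant C: 0.27 × 0.1325 × 0.348 = 0.0124497
  Plant D: 0.15 × 0.04 × 0.024 = 0.000144
Normalizing constant = 0.0407842.
P(Plant F | evidence) = 0.0075145 / 0.0407842 ≈ 0.1843.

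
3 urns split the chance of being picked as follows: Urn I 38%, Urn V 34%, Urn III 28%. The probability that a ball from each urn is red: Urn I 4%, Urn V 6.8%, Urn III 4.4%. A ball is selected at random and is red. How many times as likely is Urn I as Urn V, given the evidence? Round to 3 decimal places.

By Bayes' rule, posterior ∝ prior × likelihood:
  Urn I: 0.38 × 0.04 = 0.0152
  Urn V: 0.34 × 0.068 = 0.02312
  Urn III: 0.28 × 0.044 = 0.01232
Normalizing constant = 0.05064.
The ratio is 0.0152 / 0.02312 (the normalizer cancels) = 0.657.

0.657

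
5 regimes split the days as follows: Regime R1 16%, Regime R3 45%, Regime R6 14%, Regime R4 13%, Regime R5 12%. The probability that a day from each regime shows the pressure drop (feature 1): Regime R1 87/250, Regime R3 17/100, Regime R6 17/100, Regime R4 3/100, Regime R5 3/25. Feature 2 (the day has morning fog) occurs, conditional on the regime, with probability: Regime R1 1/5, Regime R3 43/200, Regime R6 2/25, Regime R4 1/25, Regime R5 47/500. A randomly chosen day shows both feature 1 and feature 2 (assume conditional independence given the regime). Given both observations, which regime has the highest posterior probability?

By Bayes' rule, posterior ∝ prior × likelihood:
  Regime R1: 0.16 × 0.348 × 0.2 = 0.011136
  Regime R3: 0.45 × 0.17 × 0.215 = 0.0164475
  Regime R6: 0.14 × 0.17 × 0.08 = 0.001904
  Regime R4: 0.13 × 0.03 × 0.04 = 0.000156
  Regime R5: 0.12 × 0.12 × 0.094 = 0.0013536
Normalizing constant = 0.0309971.
Largest term belongs to Regime R3, so Regime R3 is most probable.

Regime R3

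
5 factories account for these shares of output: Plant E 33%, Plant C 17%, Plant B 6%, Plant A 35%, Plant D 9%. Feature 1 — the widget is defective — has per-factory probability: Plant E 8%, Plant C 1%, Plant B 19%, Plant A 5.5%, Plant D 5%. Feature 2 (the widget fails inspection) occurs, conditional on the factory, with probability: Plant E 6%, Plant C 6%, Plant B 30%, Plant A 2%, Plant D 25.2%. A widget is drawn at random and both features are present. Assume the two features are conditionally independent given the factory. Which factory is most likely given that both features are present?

Plant B

Unnormalized posteriors (prior × likelihood):
  Plant E: 0.33 × 0.08 × 0.06 = 0.001584
  Plant C: 0.17 × 0.01 × 0.06 = 0.000102
  Plant B: 0.06 × 0.19 × 0.3 = 0.00342
  Plant A: 0.35 × 0.055 × 0.02 = 0.000385
  Plant D: 0.09 × 0.05 × 0.252 = 0.001134
Sum = 0.006625.
Largest term belongs to Plant B, so Plant B is most probable.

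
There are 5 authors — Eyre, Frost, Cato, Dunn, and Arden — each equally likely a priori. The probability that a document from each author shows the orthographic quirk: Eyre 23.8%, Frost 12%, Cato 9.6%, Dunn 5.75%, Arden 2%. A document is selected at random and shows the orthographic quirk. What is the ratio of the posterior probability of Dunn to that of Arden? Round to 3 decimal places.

2.875

Since the prior is uniform, the posterior is proportional to the likelihood:
  Eyre: 0.238
  Frost: 0.12
  Cato: 0.096
  Dunn: 0.0575
  Arden: 0.02
Normalizing constant = 0.5315.
The ratio is 0.0575 / 0.02 (the normalizer cancels) = 2.875.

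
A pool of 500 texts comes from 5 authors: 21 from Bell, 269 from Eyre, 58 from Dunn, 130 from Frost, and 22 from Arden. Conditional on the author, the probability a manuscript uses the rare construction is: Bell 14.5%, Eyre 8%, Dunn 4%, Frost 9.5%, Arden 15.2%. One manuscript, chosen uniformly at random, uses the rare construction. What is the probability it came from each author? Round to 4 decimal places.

By Bayes' rule, posterior ∝ prior × likelihood:
  Bell: 0.042 × 0.145 = 0.00609
  Eyre: 0.538 × 0.08 = 0.04304
  Dunn: 0.116 × 0.04 = 0.00464
  Frost: 0.26 × 0.095 = 0.0247
  Arden: 0.044 × 0.152 = 0.006688
Total = 0.085158.
P(Bell | rare-form) = 0.00609/0.085158 ≈ 0.0715
P(Eyre | rare-form) = 0.04304/0.085158 ≈ 0.5054
P(Dunn | rare-form) = 0.00464/0.085158 ≈ 0.0545
P(Frost | rare-form) = 0.0247/0.085158 ≈ 0.2900
P(Arden | rare-form) = 0.006688/0.085158 ≈ 0.0785

Bell 0.0715, Eyre 0.5054, Dunn 0.0545, Frost 0.2900, Arden 0.0785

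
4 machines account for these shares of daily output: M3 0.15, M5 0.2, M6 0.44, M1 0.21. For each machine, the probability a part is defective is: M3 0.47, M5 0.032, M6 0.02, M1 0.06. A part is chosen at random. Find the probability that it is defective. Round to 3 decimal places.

0.098

By Bayes' rule, posterior ∝ prior × likelihood:
  M3: 0.15 × 0.47 = 0.0705
  M5: 0.2 × 0.032 = 0.0064
  M6: 0.44 × 0.02 = 0.0088
  M1: 0.21 × 0.06 = 0.0126
P(defective) = 0.0705 + 0.0064 + 0.0088 + 0.0126 = 0.0983 → 0.098.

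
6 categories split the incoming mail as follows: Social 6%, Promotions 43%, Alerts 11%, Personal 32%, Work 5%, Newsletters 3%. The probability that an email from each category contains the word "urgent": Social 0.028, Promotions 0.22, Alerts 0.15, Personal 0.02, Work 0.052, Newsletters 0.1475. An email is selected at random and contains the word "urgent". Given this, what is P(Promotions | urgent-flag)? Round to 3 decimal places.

0.750

Compute prior × likelihood for every hypothesis:
  Social: 0.06 × 0.028 = 0.00168
  Promotions: 0.43 × 0.22 = 0.0946
  Alerts: 0.11 × 0.15 = 0.0165
  Personal: 0.32 × 0.02 = 0.0064
  Work: 0.05 × 0.052 = 0.0026
  Newsletters: 0.03 × 0.1475 = 0.004425
Sum = 0.126205.
P(Promotions | evidence) = 0.0946 / 0.126205 ≈ 0.750.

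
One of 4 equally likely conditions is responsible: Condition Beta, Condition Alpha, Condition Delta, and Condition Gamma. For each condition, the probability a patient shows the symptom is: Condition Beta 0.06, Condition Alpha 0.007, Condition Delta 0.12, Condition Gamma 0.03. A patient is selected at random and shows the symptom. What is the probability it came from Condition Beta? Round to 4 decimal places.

Since the prior is uniform, the posterior is proportional to the likelihood:
  Condition Beta: 0.06
  Condition Alpha: 0.007
  Condition Delta: 0.12
  Condition Gamma: 0.03
Sum = 0.217.
P(Condition Beta | evidence) = 0.06 / 0.217 ≈ 0.2765.

0.2765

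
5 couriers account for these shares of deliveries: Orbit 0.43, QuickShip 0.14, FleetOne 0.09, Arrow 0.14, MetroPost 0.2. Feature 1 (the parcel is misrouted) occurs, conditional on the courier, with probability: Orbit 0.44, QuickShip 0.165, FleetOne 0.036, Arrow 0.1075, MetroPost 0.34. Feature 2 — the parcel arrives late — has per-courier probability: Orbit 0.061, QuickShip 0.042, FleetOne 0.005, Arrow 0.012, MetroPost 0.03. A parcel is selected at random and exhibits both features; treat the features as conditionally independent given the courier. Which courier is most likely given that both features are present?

Compute prior × likelihood for every hypothesis:
  Orbit: 0.43 × 0.44 × 0.061 = 0.0115412
  QuickShip: 0.14 × 0.165 × 0.042 = 0.0009702
  FleetOne: 0.09 × 0.036 × 0.005 = 0.0000162
  Arrow: 0.14 × 0.1075 × 0.012 = 0.0001806
  MetroPost: 0.2 × 0.34 × 0.03 = 0.00204
Normalizing constant = 0.0147482.
Largest term belongs to Orbit, so Orbit is most probable.

Orbit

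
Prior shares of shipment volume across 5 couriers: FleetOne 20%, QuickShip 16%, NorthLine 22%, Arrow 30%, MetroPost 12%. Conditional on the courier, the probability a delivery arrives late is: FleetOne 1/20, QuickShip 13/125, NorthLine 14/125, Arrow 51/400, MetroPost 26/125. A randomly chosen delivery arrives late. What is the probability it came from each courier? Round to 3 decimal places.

FleetOne 0.087, QuickShip 0.145, NorthLine 0.215, Arrow 0.334, MetroPost 0.218

Compute prior × likelihood for every hypothesis:
  FleetOne: 0.2 × 0.05 = 0.01
  QuickShip: 0.16 × 0.104 = 0.01664
  NorthLine: 0.22 × 0.112 = 0.02464
  Arrow: 0.3 × 0.1275 = 0.03825
  MetroPost: 0.12 × 0.208 = 0.02496
Sum = 0.11449.
P(FleetOne | late) = 0.01/0.11449 ≈ 0.087
P(QuickShip | late) = 0.01664/0.11449 ≈ 0.145
P(NorthLine | late) = 0.02464/0.11449 ≈ 0.215
P(Arrow | late) = 0.03825/0.11449 ≈ 0.334
P(MetroPost | late) = 0.02496/0.11449 ≈ 0.218
(Check: 0.087+0.145+0.215+0.334+0.218 = 0.999.)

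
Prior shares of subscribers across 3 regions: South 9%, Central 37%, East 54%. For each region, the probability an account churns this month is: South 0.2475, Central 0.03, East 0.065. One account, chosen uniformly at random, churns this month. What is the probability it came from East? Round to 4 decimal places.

Prior × likelihood for each hypothesis:
  South: 0.09 × 0.2475 = 0.022275
  Central: 0.37 × 0.03 = 0.0111
  East: 0.54 × 0.065 = 0.0351
Normalizing constant = 0.068475.
P(East | evidence) = 0.0351 / 0.068475 ≈ 0.5126.

0.5126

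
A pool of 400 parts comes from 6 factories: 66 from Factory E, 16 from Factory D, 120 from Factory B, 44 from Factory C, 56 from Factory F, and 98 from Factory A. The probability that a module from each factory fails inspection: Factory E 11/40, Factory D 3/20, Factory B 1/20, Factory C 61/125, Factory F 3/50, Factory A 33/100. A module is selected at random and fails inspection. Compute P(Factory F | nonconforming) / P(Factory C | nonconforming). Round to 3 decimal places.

By Bayes' rule, posterior ∝ prior × likelihood:
  Factory E: 0.165 × 0.275 = 0.045375
  Factory D: 0.04 × 0.15 = 0.006
  Factory B: 0.3 × 0.05 = 0.015
  Factory C: 0.11 × 0.488 = 0.05368
  Factory F: 0.14 × 0.06 = 0.0084
  Factory A: 0.245 × 0.33 = 0.08085
Sum = 0.209305.
The ratio is 0.0084 / 0.05368 (the normalizer cancels) = 0.156.

0.156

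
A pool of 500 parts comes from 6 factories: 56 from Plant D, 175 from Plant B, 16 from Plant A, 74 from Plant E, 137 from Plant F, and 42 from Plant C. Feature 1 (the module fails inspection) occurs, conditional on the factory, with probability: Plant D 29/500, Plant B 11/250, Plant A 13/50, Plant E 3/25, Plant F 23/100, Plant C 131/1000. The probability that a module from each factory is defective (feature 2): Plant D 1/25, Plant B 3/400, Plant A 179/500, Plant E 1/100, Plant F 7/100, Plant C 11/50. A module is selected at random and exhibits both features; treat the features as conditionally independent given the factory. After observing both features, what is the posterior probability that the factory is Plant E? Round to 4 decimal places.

By Bayes' rule, posterior ∝ prior × likelihood:
  Plant D: 0.112 × 0.058 × 0.04 = 0.00025984
  Plant B: 0.35 × 0.044 × 0.0075 = 0.0001155
  Plant A: 0.032 × 0.26 × 0.358 = 0.00297856
  Plant E: 0.148 × 0.12 × 0.01 = 0.0001776
  Plant F: 0.274 × 0.23 × 0.07 = 0.0044114
  Plant C: 0.084 × 0.131 × 0.22 = 0.00242088
Total = 0.01036378.
P(Plant E | evidence) = 0.0001776 / 0.01036378 ≈ 0.0171.

0.0171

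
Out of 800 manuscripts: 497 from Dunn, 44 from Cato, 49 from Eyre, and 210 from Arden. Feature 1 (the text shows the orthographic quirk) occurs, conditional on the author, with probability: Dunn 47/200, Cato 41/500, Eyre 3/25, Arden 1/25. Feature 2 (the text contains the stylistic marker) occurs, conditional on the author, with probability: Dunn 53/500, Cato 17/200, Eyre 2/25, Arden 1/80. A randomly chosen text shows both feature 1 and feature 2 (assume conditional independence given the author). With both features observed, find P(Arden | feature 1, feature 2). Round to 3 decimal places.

Compute prior × likelihood for every hypothesis:
  Dunn: 0.62125 × 0.235 × 0.106 = 0.0154753375
  Cato: 0.055 × 0.082 × 0.085 = 0.00038335
  Eyre: 0.06125 × 0.12 × 0.08 = 0.000588
  Arden: 0.2625 × 0.04 × 0.0125 = 0.00013125
Normalizing constant = 0.0165779375.
P(Arden | evidence) = 0.00013125 / 0.0165779375 ≈ 0.008.

0.008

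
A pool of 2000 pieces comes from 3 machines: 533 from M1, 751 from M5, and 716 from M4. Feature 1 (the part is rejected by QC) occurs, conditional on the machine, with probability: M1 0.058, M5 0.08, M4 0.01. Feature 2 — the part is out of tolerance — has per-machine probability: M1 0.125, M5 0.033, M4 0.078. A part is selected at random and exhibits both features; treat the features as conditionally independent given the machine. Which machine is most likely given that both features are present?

By Bayes' rule, posterior ∝ prior × likelihood:
  M1: 0.2665 × 0.058 × 0.125 = 0.001932125
  M5: 0.3755 × 0.08 × 0.033 = 0.00099132
  M4: 0.358 × 0.01 × 0.078 = 0.00027924
Normalizing constant = 0.003202685.
Largest term belongs to M1, so M1 is most probable.

M1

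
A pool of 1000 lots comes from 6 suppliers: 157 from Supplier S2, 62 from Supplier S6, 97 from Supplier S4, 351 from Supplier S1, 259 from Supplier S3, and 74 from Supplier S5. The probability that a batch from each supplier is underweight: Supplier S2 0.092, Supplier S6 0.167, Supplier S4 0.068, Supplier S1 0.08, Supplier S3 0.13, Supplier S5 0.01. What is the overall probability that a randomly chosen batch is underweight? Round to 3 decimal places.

0.094

By Bayes' rule, posterior ∝ prior × likelihood:
  Supplier S2: 0.157 × 0.092 = 0.014444
  Supplier S6: 0.062 × 0.167 = 0.010354
  Supplier S4: 0.097 × 0.068 = 0.006596
  Supplier S1: 0.351 × 0.08 = 0.02808
  Supplier S3: 0.259 × 0.13 = 0.03367
  Supplier S5: 0.074 × 0.01 = 0.00074
P(underweight) = 0.014444 + 0.010354 + 0.006596 + 0.02808 + 0.03367 + 0.00074 = 0.093884 → 0.094.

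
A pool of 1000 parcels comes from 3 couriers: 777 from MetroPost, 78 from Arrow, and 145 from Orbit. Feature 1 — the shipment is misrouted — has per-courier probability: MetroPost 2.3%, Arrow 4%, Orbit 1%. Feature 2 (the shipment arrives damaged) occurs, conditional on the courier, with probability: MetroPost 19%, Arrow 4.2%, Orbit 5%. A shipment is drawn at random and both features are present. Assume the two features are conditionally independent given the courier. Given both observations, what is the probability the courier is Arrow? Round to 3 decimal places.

0.036

Unnormalized posteriors (prior × likelihood):
  MetroPost: 0.777 × 0.023 × 0.19 = 0.00339549
  Arrow: 0.078 × 0.04 × 0.042 = 0.00013104
  Orbit: 0.145 × 0.01 × 0.05 = 0.0000725
Sum = 0.00359903.
P(Arrow | evidence) = 0.00013104 / 0.00359903 ≈ 0.036.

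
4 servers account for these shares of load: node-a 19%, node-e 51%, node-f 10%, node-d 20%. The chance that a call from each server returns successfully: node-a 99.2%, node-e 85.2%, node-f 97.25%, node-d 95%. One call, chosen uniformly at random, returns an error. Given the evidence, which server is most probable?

node-e

Taking complements, P(error | each) = node-a 0.008, node-e 0.148, node-f 0.0275, node-d 0.05.
Prior × likelihood for each hypothesis:
  node-a: 0.19 × 0.008 = 0.00152
  node-e: 0.51 × 0.148 = 0.07548
  node-f: 0.1 × 0.0275 = 0.00275
  node-d: 0.2 × 0.05 = 0.01
Normalizing constant = 0.08975.
Largest term belongs to node-e, so node-e is most probable.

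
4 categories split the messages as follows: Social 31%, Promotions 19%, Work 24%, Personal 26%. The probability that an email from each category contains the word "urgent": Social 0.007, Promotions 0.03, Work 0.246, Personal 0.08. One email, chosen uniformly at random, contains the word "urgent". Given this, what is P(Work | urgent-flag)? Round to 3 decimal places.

Compute prior × likelihood for every hypothesis:
  Social: 0.31 × 0.007 = 0.00217
  Promotions: 0.19 × 0.03 = 0.0057
  Work: 0.24 × 0.246 = 0.05904
  Personal: 0.26 × 0.08 = 0.0208
Total = 0.08771.
P(Work | evidence) = 0.05904 / 0.08771 ≈ 0.673.

0.673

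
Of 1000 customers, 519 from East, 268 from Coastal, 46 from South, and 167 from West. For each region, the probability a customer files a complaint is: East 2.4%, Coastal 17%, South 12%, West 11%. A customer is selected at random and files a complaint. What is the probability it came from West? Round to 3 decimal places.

0.224

Unnormalized posteriors (prior × likelihood):
  East: 0.519 × 0.024 = 0.012456
  Coastal: 0.268 × 0.17 = 0.04556
  South: 0.046 × 0.12 = 0.00552
  West: 0.167 × 0.11 = 0.01837
Sum = 0.081906.
P(West | evidence) = 0.01837 / 0.081906 ≈ 0.224.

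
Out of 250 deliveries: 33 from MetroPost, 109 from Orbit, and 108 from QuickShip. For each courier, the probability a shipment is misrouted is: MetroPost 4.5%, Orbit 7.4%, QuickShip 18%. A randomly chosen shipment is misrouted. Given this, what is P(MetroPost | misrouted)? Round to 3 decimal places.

0.051

By Bayes' rule, posterior ∝ prior × likelihood:
  MetroPost: 0.132 × 0.045 = 0.00594
  Orbit: 0.436 × 0.074 = 0.032264
  QuickShip: 0.432 × 0.18 = 0.07776
Sum = 0.115964.
P(MetroPost | evidence) = 0.00594 / 0.115964 ≈ 0.051.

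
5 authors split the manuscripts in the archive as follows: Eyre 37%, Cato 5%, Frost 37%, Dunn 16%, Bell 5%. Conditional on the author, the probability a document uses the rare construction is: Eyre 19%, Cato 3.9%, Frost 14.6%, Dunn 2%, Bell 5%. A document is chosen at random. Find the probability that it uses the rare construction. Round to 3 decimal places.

0.132

Compute prior × likelihood for every hypothesis:
  Eyre: 0.37 × 0.19 = 0.0703
  Cato: 0.05 × 0.039 = 0.00195
  Frost: 0.37 × 0.146 = 0.05402
  Dunn: 0.16 × 0.02 = 0.0032
  Bell: 0.05 × 0.05 = 0.0025
P(rare-form) = 0.0703 + 0.00195 + 0.05402 + 0.0032 + 0.0025 = 0.13197 → 0.132.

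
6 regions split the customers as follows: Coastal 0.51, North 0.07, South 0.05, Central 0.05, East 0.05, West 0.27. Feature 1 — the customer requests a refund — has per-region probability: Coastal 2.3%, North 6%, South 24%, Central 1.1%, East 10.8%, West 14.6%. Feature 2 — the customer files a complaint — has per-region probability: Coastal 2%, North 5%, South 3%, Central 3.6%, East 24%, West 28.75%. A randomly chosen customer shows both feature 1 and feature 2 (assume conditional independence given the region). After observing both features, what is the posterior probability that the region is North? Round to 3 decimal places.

0.016

Compute prior × likelihood for every hypothesis:
  Coastal: 0.51 × 0.023 × 0.02 = 0.0002346
  North: 0.07 × 0.06 × 0.05 = 0.00021
  South: 0.05 × 0.24 × 0.03 = 0.00036
  Central: 0.05 × 0.011 × 0.036 = 0.0000198
  East: 0.05 × 0.108 × 0.24 = 0.001296
  West: 0.27 × 0.146 × 0.2875 = 0.01133325
Sum = 0.01345365.
P(North | evidence) = 0.00021 / 0.01345365 ≈ 0.016.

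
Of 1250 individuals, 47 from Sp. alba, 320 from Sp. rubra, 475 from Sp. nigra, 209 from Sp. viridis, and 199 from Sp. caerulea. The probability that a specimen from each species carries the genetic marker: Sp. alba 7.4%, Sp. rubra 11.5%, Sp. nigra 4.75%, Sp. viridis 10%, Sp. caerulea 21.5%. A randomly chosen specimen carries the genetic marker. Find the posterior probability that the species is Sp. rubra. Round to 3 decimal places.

Unnormalized posteriors (prior × likelihood):
  Sp. alba: 0.0376 × 0.074 = 0.0027824
  Sp. rubra: 0.256 × 0.115 = 0.02944
  Sp. nigra: 0.38 × 0.0475 = 0.01805
  Sp. viridis: 0.1672 × 0.1 = 0.01672
  Sp. caerulea: 0.1592 × 0.215 = 0.034228
Total = 0.1012204.
P(Sp. rubra | evidence) = 0.02944 / 0.1012204 ≈ 0.291.

0.291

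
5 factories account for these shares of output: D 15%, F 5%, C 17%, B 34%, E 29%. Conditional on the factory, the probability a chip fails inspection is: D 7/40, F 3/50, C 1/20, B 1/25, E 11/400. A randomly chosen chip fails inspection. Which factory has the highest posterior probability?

Compute prior × likelihood for every hypothesis:
  D: 0.15 × 0.175 = 0.02625
  F: 0.05 × 0.06 = 0.003
  C: 0.17 × 0.05 = 0.0085
  B: 0.34 × 0.04 = 0.0136
  E: 0.29 × 0.0275 = 0.007975
Sum = 0.059325.
Largest term belongs to D, so D is most probable.

D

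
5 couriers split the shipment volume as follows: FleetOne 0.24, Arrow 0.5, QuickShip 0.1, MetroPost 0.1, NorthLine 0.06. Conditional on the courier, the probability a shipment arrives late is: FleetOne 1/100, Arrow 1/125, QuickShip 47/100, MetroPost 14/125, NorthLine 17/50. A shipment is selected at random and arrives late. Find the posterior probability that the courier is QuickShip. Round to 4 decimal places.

0.5529

By Bayes' rule, posterior ∝ prior × likelihood:
  FleetOne: 0.24 × 0.01 = 0.0024
  Arrow: 0.5 × 0.008 = 0.004
  QuickShip: 0.1 × 0.47 = 0.047
  MetroPost: 0.1 × 0.112 = 0.0112
  NorthLine: 0.06 × 0.34 = 0.0204
Total = 0.085.
P(QuickShip | evidence) = 0.047 / 0.085 ≈ 0.5529.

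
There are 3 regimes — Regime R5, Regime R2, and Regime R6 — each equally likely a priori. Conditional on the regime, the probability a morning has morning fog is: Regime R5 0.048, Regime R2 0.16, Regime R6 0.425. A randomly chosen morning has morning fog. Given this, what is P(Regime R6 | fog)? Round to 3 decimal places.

Since the prior is uniform, the posterior is proportional to the likelihood:
  Regime R5: 0.048
  Regime R2: 0.16
  Regime R6: 0.425
Sum = 0.633.
P(Regime R6 | evidence) = 0.425 / 0.633 ≈ 0.671.

0.671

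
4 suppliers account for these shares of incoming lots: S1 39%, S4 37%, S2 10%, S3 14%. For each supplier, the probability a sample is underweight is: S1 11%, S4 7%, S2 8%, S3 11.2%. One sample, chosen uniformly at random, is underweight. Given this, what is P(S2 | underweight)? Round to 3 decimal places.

0.087

Unnormalized posteriors (prior × likelihood):
  S1: 0.39 × 0.11 = 0.0429
  S4: 0.37 × 0.07 = 0.0259
  S2: 0.1 × 0.08 = 0.008
  S3: 0.14 × 0.112 = 0.01568
Normalizing constant = 0.09248.
P(S2 | evidence) = 0.008 / 0.09248 ≈ 0.087.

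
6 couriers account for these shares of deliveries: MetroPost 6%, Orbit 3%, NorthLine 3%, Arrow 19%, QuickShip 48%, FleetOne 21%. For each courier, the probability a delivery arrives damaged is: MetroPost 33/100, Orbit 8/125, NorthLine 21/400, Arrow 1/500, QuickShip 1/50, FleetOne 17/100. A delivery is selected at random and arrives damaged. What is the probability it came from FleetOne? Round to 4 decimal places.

0.5176

Compute prior × likelihood for every hypothesis:
  MetroPost: 0.06 × 0.33 = 0.0198
  Orbit: 0.03 × 0.064 = 0.00192
  NorthLine: 0.03 × 0.0525 = 0.001575
  Arrow: 0.19 × 0.002 = 0.00038
  QuickShip: 0.48 × 0.02 = 0.0096
  FleetOne: 0.21 × 0.17 = 0.0357
Sum = 0.068975.
P(FleetOne | evidence) = 0.0357 / 0.068975 ≈ 0.5176.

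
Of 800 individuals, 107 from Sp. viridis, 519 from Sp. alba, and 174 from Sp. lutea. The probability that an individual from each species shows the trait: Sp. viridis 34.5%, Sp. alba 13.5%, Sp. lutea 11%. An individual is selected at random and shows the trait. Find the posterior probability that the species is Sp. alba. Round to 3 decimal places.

By Bayes' rule, posterior ∝ prior × likelihood:
  Sp. viridis: 0.13375 × 0.345 = 0.04614375
  Sp. alba: 0.64875 × 0.135 = 0.08758125
  Sp. lutea: 0.2175 × 0.11 = 0.023925
Normalizing constant = 0.15765.
P(Sp. alba | evidence) = 0.08758125 / 0.15765 ≈ 0.556.

0.556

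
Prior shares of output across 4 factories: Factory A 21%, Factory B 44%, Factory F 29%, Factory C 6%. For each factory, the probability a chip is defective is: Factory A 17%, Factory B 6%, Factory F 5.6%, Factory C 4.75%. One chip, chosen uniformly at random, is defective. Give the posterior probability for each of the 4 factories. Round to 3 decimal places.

Prior × likelihood for each hypothesis:
  Factory A: 0.21 × 0.17 = 0.0357
  Factory B: 0.44 × 0.06 = 0.0264
  Factory F: 0.29 × 0.056 = 0.01624
  Factory C: 0.06 × 0.0475 = 0.00285
Total = 0.08119.
P(Factory A | defective) = 0.0357/0.08119 ≈ 0.440
P(Factory B | defective) = 0.0264/0.08119 ≈ 0.325
P(Factory F | defective) = 0.01624/0.08119 ≈ 0.200
P(Factory C | defective) = 0.00285/0.08119 ≈ 0.035

Factory A 0.440, Factory B 0.325, Factory F 0.200, Factory C 0.035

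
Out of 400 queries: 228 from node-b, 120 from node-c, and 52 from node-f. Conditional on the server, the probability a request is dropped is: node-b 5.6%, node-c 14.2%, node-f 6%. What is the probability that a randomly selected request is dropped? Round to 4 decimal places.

0.0823

By Bayes' rule, posterior ∝ prior × likelihood:
  node-b: 0.57 × 0.056 = 0.03192
  node-c: 0.3 × 0.142 = 0.0426
  node-f: 0.13 × 0.06 = 0.0078
P(dropped) = 0.03192 + 0.0426 + 0.0078 = 0.08232 → 0.0823.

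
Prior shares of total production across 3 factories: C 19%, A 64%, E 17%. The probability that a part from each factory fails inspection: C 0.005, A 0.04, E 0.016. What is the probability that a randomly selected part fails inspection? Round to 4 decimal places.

Unnormalized posteriors (prior × likelihood):
  C: 0.19 × 0.005 = 0.00095
  A: 0.64 × 0.04 = 0.0256
  E: 0.17 × 0.016 = 0.00272
P(nonconforming) = 0.00095 + 0.0256 + 0.00272 = 0.02927 → 0.0293.

0.0293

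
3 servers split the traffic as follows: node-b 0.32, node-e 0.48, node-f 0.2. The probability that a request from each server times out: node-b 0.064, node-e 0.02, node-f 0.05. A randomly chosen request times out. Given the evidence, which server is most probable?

Unnormalized posteriors (prior × likelihood):
  node-b: 0.32 × 0.064 = 0.02048
  node-e: 0.48 × 0.02 = 0.0096
  node-f: 0.2 × 0.05 = 0.01
Sum = 0.04008.
Largest term belongs to node-b, so node-b is most probable.

node-b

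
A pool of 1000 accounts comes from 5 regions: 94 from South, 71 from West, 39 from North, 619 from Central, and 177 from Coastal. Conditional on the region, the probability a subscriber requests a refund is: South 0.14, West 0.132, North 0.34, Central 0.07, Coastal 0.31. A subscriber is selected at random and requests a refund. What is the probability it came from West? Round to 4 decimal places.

Prior × likelihood for each hypothesis:
  South: 0.094 × 0.14 = 0.01316
  West: 0.071 × 0.132 = 0.009372
  North: 0.039 × 0.34 = 0.01326
  Central: 0.619 × 0.07 = 0.04333
  Coastal: 0.177 × 0.31 = 0.05487
Normalizing constant = 0.133992.
P(West | evidence) = 0.009372 / 0.133992 ≈ 0.0699.

0.0699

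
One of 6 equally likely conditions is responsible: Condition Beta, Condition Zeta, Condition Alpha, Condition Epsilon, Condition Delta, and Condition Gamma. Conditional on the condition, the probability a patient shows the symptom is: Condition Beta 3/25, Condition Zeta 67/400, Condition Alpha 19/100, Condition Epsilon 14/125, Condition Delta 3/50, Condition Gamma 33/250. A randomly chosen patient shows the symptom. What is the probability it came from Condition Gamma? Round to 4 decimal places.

With a uniform prior (1/6 each), posterior ∝ likelihood:
  Condition Beta: 0.12
  Condition Zeta: 0.1675
  Condition Alpha: 0.19
  Condition Epsilon: 0.112
  Condition Delta: 0.06
  Condition Gamma: 0.132
Normalizing constant = 0.7815.
P(Condition Gamma | evidence) = 0.132 / 0.7815 ≈ 0.1689.

0.1689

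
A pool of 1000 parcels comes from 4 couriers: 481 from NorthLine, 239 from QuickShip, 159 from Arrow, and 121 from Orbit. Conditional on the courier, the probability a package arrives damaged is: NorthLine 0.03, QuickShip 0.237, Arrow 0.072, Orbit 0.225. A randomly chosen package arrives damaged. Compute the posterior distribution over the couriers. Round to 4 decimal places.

NorthLine 0.1315, QuickShip 0.5161, Arrow 0.1043, Orbit 0.2481

Prior × likelihood for each hypothesis:
  NorthLine: 0.481 × 0.03 = 0.01443
  QuickShip: 0.239 × 0.237 = 0.056643
  Arrow: 0.159 × 0.072 = 0.011448
  Orbit: 0.121 × 0.225 = 0.027225
Sum = 0.109746.
P(NorthLine | damaged) = 0.01443/0.109746 ≈ 0.1315
P(QuickShip | damaged) = 0.056643/0.109746 ≈ 0.5161
P(Arrow | damaged) = 0.011448/0.109746 ≈ 0.1043
P(Orbit | damaged) = 0.027225/0.109746 ≈ 0.2481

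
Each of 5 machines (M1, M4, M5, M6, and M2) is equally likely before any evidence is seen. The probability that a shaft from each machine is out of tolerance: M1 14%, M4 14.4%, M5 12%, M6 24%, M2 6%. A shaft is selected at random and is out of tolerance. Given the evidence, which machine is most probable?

M6

Since the prior is uniform, the posterior is proportional to the likelihood:
  M1: 0.14
  M4: 0.144
  M5: 0.12
  M6: 0.24
  M2: 0.06
Total = 0.704.
Largest term belongs to M6, so M6 is most probable.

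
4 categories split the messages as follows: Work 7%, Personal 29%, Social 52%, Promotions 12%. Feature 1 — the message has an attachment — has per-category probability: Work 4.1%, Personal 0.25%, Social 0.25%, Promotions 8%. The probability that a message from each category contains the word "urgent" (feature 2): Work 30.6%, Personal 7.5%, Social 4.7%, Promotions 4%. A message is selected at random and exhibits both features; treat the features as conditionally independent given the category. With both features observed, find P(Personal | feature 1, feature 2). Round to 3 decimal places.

0.039

Compute prior × likelihood for every hypothesis:
  Work: 0.07 × 0.041 × 0.306 = 0.00087822
  Personal: 0.29 × 0.0025 × 0.075 = 0.000054375
  Social: 0.52 × 0.0025 × 0.047 = 0.0000611
  Promotions: 0.12 × 0.08 × 0.04 = 0.000384
Normalizing constant = 0.001377695.
P(Personal | evidence) = 0.000054375 / 0.001377695 ≈ 0.039.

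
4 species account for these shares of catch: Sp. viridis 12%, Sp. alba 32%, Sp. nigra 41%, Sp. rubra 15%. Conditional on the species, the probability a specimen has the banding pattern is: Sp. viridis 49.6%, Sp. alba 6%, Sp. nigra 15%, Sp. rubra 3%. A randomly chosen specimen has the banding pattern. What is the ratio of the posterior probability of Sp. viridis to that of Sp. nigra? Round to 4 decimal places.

0.9678

Compute prior × likelihood for every hypothesis:
  Sp. viridis: 0.12 × 0.496 = 0.05952
  Sp. alba: 0.32 × 0.06 = 0.0192
  Sp. nigra: 0.41 × 0.15 = 0.0615
  Sp. rubra: 0.15 × 0.03 = 0.0045
Normalizing constant = 0.14472.
The ratio is 0.05952 / 0.0615 (the normalizer cancels) = 0.9678.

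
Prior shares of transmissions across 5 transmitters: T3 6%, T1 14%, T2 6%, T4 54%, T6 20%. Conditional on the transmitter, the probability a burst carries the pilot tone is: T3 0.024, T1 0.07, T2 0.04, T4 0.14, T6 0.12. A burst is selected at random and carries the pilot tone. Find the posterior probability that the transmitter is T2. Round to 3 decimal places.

0.021

By Bayes' rule, posterior ∝ prior × likelihood:
  T3: 0.06 × 0.024 = 0.00144
  T1: 0.14 × 0.07 = 0.0098
  T2: 0.06 × 0.04 = 0.0024
  T4: 0.54 × 0.14 = 0.0756
  T6: 0.2 × 0.12 = 0.024
Normalizing constant = 0.11324.
P(T2 | evidence) = 0.0024 / 0.11324 ≈ 0.021.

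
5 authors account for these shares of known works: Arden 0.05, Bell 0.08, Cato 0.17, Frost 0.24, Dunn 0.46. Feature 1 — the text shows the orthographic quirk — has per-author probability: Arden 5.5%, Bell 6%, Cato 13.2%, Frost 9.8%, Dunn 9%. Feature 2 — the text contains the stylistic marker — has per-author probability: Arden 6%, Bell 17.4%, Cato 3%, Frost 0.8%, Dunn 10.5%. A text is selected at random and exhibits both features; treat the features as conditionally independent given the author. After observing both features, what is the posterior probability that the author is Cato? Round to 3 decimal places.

By Bayes' rule, posterior ∝ prior × likelihood:
  Arden: 0.05 × 0.055 × 0.06 = 0.000165
  Bell: 0.08 × 0.06 × 0.174 = 0.0008352
  Cato: 0.17 × 0.132 × 0.03 = 0.0006732
  Frost: 0.24 × 0.098 × 0.008 = 0.00018816
  Dunn: 0.46 × 0.09 × 0.105 = 0.004347
Sum = 0.00620856.
P(Cato | evidence) = 0.0006732 / 0.00620856 ≈ 0.108.

0.108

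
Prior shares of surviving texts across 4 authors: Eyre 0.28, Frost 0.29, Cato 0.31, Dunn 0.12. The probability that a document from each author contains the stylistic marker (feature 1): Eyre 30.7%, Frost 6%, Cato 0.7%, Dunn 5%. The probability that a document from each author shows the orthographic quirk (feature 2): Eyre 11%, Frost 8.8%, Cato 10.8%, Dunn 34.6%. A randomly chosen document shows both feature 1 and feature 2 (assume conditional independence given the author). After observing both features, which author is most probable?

Compute prior × likelihood for every hypothesis:
  Eyre: 0.28 × 0.307 × 0.11 = 0.0094556
  Frost: 0.29 × 0.06 × 0.088 = 0.0015312
  Cato: 0.31 × 0.007 × 0.108 = 0.00023436
  Dunn: 0.12 × 0.05 × 0.346 = 0.002076
Normalizing constant = 0.01329716.
Largest term belongs to Eyre, so Eyre is most probable.

Eyre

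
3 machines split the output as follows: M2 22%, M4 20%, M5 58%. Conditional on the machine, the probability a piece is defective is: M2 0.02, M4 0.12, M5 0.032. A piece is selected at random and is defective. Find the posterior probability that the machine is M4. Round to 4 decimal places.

0.5111

Prior × likelihood for each hypothesis:
  M2: 0.22 × 0.02 = 0.0044
  M4: 0.2 × 0.12 = 0.024
  M5: 0.58 × 0.032 = 0.01856
Normalizing constant = 0.04696.
P(M4 | evidence) = 0.024 / 0.04696 ≈ 0.5111.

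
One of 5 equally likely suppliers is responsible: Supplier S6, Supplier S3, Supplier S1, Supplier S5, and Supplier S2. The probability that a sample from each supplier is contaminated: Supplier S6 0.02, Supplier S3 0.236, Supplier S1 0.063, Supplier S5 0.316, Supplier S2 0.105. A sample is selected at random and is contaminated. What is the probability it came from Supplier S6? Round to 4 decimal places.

With a uniform prior (1/5 each), posterior ∝ likelihood:
  Supplier S6: 0.02
  Supplier S3: 0.236
  Supplier S1: 0.063
  Supplier S5: 0.316
  Supplier S2: 0.105
Normalizing constant = 0.74.
P(Supplier S6 | evidence) = 0.02 / 0.74 ≈ 0.0270.

0.0270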